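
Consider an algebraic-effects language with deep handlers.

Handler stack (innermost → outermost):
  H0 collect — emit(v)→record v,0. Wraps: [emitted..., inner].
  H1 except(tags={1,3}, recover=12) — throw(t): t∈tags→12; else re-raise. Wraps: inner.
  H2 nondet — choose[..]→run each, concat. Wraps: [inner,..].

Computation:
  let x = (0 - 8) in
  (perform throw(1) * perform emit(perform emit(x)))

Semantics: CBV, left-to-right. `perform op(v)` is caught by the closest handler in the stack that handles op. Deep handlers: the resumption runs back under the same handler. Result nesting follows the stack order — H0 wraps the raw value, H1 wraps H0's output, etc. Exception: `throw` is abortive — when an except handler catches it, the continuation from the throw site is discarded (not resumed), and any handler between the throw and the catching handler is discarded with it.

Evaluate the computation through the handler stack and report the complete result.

Working:
throw(1) @ H1 caught ⇒ 12
H2 returns [12]
= [12]

Answer: [12]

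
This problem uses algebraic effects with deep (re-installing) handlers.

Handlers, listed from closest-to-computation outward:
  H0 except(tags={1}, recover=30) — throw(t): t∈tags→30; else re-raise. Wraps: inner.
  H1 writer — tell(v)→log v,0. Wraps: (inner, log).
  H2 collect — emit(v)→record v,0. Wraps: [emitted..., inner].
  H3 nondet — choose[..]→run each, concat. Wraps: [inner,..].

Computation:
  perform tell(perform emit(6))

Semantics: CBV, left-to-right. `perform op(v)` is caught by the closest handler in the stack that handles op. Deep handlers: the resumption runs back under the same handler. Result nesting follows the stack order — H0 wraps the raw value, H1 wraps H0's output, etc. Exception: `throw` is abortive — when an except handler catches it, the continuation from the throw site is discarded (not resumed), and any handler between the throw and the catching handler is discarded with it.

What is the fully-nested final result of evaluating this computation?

Answer: [[6, (0, (0))]]

Evaluation trace:
emit(6) @ H2 ⇒ out+=6
tell(0) @ H1 ⇒ log+=0
H0 returns 0
H1 returns (0, (0))
H2 returns [6, (0, (0))]
H3 returns [[6, (0, (0))]]
= [[6, (0, (0))]]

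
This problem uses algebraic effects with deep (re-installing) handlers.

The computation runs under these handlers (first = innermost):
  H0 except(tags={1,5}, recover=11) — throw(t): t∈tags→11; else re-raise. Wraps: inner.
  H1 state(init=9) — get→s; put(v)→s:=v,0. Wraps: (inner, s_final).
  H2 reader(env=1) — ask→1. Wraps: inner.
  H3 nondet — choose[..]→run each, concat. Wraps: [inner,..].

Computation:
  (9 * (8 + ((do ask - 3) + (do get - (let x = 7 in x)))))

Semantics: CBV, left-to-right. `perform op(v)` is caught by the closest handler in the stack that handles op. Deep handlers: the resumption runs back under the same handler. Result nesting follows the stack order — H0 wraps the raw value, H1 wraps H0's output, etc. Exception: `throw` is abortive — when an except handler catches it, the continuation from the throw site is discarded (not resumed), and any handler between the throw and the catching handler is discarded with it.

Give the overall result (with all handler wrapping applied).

Evaluation trace:
ask @ H2 ⇒ 1
get @ H1 ⇒ 9
H0 returns 72
H1 returns (72, 9)
H2 returns (72, 9)
H3 returns [(72, 9)]
= [(72, 9)]

Answer: [(72, 9)]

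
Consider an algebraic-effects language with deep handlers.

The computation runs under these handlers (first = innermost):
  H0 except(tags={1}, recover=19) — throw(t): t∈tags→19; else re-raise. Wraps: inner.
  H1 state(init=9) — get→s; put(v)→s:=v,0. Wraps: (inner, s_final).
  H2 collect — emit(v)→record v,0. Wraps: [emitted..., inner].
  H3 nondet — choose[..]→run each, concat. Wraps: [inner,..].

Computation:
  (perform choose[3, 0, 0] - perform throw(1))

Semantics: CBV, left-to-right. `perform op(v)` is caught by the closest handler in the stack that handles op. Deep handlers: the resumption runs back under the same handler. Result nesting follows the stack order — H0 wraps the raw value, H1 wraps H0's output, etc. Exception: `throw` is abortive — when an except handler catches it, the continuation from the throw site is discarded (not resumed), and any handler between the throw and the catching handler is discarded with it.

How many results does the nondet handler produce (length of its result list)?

Answer: 3

Working:
choose[3, 0, 0] @ H3
  branch[0] choose=3:
    throw(1) @ H0 caught ⇒ 19
    H1 returns (19, 9)
    H2 returns [(19, 9)]
    H3 returns [[(19, 9)]]
  branch[1] choose=0:
    throw(1) @ H0 caught ⇒ 19
    H1 returns (19, 9)
    H2 returns [(19, 9)]
    H3 returns [[(19, 9)]]
  branch[2] choose=0:
    throw(1) @ H0 caught ⇒ 19
    H1 returns (19, 9)
    H2 returns [(19, 9)]
    H3 returns [[(19, 9)]]
= [[(19, 9)], [(19, 9)], [(19, 9)]]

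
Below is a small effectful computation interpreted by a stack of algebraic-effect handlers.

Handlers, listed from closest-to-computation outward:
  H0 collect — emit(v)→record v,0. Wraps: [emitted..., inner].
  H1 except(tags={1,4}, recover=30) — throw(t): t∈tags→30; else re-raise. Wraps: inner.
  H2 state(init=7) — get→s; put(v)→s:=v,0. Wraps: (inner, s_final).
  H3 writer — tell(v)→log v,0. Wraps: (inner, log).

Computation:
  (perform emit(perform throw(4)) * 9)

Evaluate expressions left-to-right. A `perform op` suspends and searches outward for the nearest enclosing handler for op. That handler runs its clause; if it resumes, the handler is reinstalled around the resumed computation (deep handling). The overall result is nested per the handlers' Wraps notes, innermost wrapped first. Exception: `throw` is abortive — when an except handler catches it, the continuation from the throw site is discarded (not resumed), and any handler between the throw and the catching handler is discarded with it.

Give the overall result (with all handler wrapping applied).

Evaluation trace:
throw(4) @ H1 caught ⇒ 30
H2 returns (30, 7)
H3 returns ((30, 7), ())
= ((30, 7), ())

Answer: ((30, 7), ())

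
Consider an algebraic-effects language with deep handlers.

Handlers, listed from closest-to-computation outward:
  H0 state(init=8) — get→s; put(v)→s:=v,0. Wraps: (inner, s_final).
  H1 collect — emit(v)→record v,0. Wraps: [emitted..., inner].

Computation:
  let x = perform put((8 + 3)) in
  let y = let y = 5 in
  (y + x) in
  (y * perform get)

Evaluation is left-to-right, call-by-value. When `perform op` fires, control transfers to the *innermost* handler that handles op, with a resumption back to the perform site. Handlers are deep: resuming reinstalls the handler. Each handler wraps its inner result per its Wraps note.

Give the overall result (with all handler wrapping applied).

Answer: [(55, 11)]

Evaluation trace:
put(11) @ H0 ⇒ s:=11
get @ H0 ⇒ 11
H0 returns (55, 11)
H1 returns [(55, 11)]
= [(55, 11)]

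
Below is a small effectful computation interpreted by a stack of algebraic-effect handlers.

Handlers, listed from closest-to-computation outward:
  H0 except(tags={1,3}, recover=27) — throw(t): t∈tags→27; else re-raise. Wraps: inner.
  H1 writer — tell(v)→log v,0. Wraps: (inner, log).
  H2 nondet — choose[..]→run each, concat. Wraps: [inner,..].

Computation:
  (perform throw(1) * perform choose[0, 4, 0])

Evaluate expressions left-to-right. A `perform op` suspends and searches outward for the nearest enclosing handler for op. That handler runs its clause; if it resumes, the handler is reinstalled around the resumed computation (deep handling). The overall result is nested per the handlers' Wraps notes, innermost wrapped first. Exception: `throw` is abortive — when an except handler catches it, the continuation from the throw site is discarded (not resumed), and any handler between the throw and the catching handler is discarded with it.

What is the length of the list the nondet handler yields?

Step-by-step:
throw(1) @ H0 caught ⇒ 27
H1 returns (27, ())
H2 returns [(27, ())]
= [(27, ())]

Answer: 1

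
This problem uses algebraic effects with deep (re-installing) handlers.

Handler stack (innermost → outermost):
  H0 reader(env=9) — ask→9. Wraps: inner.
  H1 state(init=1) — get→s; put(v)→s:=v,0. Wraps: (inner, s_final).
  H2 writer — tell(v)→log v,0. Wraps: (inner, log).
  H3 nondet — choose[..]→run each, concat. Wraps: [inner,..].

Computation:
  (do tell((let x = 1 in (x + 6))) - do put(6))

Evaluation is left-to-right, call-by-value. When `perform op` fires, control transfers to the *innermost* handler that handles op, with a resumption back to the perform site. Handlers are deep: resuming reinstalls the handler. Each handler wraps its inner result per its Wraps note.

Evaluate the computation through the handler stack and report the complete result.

Step-by-step:
tell(7) @ H2 ⇒ log+=7
put(6) @ H1 ⇒ s:=6
H0 returns 0
H1 returns (0, 6)
H2 returns ((0, 6), (7))
H3 returns [((0, 6), (7))]
= [((0, 6), (7))]

Answer: [((0, 6), (7))]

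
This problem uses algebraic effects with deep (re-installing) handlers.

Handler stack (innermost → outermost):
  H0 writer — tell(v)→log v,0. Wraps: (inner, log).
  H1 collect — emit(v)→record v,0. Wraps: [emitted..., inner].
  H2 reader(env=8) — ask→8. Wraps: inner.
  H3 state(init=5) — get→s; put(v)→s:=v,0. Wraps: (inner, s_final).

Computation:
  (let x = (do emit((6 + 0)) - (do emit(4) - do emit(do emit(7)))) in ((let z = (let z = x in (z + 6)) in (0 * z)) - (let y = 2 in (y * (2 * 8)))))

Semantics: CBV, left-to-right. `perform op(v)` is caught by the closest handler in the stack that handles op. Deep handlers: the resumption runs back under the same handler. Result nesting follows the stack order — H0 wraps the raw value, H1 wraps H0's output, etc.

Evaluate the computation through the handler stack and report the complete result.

Working:
emit(6) @ H1 ⇒ out+=6
emit(4) @ H1 ⇒ out+=4
emit(7) @ H1 ⇒ out+=7
emit(0) @ H1 ⇒ out+=0
H0 returns (-32, ())
H1 returns [6, 4, 7, 0, (-32, ())]
H2 returns [6, 4, 7, 0, (-32, ())]
H3 returns ([6, 4, 7, 0, (-32, ())], 5)
= ([6, 4, 7, 0, (-32, ())], 5)

Answer: ([6, 4, 7, 0, (-32, ())], 5)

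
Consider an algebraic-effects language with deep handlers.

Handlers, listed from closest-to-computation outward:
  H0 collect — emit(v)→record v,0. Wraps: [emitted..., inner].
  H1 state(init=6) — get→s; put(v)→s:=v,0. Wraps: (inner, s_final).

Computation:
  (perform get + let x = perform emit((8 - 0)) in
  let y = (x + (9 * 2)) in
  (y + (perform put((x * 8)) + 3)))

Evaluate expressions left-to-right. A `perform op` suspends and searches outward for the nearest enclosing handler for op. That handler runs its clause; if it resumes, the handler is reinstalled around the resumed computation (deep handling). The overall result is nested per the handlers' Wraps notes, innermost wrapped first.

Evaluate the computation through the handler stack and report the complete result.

Step-by-step:
get @ H1 ⇒ 6
emit(8) @ H0 ⇒ out+=8
put(0) @ H1 ⇒ s:=0
H0 returns [8, 27]
H1 returns ([8, 27], 0)
= ([8, 27], 0)

Answer: ([8, 27], 0)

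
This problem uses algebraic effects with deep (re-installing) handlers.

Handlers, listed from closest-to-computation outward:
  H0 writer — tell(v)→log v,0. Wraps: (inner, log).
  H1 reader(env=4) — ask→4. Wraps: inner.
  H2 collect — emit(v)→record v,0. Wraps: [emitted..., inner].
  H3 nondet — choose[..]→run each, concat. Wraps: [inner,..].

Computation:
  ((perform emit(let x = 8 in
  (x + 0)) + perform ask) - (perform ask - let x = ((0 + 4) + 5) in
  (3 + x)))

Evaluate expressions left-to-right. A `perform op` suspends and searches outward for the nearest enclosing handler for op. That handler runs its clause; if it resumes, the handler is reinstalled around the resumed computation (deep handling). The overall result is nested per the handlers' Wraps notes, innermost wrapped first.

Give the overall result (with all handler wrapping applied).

Step-by-step:
emit(8) @ H2 ⇒ out+=8
ask @ H1 ⇒ 4
ask @ H1 ⇒ 4
H0 returns (12, ())
H1 returns (12, ())
H2 returns [8, (12, ())]
H3 returns [[8, (12, ())]]
= [[8, (12, ())]]

Answer: [[8, (12, ())]]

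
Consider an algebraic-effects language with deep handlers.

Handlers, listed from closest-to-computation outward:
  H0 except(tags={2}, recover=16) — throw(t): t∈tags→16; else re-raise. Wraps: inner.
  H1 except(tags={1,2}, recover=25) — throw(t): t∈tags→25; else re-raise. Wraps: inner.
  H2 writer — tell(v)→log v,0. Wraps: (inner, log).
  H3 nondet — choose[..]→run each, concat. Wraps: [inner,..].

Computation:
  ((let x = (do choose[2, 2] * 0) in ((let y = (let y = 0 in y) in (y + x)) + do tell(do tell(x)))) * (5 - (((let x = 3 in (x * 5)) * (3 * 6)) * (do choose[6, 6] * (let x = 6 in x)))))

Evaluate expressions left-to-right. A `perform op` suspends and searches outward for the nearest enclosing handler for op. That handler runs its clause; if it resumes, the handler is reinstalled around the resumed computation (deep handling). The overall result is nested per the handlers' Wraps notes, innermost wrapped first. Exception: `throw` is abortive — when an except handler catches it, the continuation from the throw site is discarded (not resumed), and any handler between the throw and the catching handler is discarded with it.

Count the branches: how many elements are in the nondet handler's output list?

Evaluation trace:
choose[2, 2] @ H3
  branch[0] choose=2:
    tell(0) @ H2 ⇒ log+=0
    tell(0) @ H2 ⇒ log+=0
    choose[6, 6] @ H3
      branch[0] choose=6:
        H0 returns 0
        H1 returns 0
        H2 returns (0, (0, 0))
        H3 returns [(0, (0, 0))]
      branch[1] choose=6:
        H0 returns 0
        H1 returns 0
        H2 returns (0, (0, 0))
        H3 returns [(0, (0, 0))]
  branch[1] choose=2:
    tell(0) @ H2 ⇒ log+=0
    tell(0) @ H2 ⇒ log+=0
    choose[6, 6] @ H3
      branch[0] choose=6:
        H0 returns 0
        H1 returns 0
        H2 returns (0, (0, 0))
        H3 returns [(0, (0, 0))]
      branch[1] choose=6:
        H0 returns 0
        H1 returns 0
        H2 returns (0, (0, 0))
        H3 returns [(0, (0, 0))]
= [(0, (0, 0)), (0, (0, 0)), (0, (0, 0)), (0, (0, 0))]

Answer: 4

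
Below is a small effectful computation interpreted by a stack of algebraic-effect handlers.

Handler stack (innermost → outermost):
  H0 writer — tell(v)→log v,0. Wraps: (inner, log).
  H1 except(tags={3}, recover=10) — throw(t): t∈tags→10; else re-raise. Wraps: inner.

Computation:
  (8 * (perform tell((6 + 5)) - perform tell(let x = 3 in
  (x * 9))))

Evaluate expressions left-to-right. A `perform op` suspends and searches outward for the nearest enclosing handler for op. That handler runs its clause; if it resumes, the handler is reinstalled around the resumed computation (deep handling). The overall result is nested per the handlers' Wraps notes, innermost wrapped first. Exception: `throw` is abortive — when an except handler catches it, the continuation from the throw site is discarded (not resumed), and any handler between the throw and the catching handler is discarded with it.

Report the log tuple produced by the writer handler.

Working:
tell(11) @ H0 ⇒ log+=11
tell(27) @ H0 ⇒ log+=27
H0 returns (0, (11, 27))
H1 returns (0, (11, 27))
= (0, (11, 27))

Answer: (11, 27)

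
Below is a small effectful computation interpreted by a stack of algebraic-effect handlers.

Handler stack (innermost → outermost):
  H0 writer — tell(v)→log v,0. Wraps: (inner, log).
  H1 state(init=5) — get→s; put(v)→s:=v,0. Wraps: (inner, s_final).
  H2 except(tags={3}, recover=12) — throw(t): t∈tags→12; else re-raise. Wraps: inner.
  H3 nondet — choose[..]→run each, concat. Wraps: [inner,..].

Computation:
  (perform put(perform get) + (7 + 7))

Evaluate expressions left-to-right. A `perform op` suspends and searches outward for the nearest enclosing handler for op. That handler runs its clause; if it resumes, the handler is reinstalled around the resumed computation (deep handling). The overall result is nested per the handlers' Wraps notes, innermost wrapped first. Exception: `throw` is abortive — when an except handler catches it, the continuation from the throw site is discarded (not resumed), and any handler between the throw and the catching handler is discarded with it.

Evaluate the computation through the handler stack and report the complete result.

Evaluation trace:
get @ H1 ⇒ 5
put(5) @ H1 ⇒ s:=5
H0 returns (14, ())
H1 returns ((14, ()), 5)
H2 returns ((14, ()), 5)
H3 returns [((14, ()), 5)]
= [((14, ()), 5)]

Answer: [((14, ()), 5)]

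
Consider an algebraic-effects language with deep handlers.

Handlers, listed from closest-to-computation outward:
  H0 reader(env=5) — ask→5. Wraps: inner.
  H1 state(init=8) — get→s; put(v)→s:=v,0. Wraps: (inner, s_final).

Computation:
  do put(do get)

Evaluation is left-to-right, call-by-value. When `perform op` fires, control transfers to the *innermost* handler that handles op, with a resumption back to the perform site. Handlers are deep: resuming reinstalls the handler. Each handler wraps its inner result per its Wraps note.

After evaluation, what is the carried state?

Answer: 8

Step-by-step:
get @ H1 ⇒ 8
put(8) @ H1 ⇒ s:=8
H0 returns 0
H1 returns (0, 8)
= (0, 8)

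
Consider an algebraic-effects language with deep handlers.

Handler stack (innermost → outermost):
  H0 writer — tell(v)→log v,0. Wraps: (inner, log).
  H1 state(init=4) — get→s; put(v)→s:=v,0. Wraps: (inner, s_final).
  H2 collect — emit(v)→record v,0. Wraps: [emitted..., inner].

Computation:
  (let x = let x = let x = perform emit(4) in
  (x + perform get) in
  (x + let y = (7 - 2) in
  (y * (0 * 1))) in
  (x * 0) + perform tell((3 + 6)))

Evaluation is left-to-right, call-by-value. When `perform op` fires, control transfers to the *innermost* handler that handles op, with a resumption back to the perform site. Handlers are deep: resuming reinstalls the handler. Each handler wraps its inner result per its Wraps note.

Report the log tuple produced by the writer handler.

Working:
emit(4) @ H2 ⇒ out+=4
get @ H1 ⇒ 4
tell(9) @ H0 ⇒ log+=9
H0 returns (0, (9))
H1 returns ((0, (9)), 4)
H2 returns [4, ((0, (9)), 4)]
= [4, ((0, (9)), 4)]

Answer: (9)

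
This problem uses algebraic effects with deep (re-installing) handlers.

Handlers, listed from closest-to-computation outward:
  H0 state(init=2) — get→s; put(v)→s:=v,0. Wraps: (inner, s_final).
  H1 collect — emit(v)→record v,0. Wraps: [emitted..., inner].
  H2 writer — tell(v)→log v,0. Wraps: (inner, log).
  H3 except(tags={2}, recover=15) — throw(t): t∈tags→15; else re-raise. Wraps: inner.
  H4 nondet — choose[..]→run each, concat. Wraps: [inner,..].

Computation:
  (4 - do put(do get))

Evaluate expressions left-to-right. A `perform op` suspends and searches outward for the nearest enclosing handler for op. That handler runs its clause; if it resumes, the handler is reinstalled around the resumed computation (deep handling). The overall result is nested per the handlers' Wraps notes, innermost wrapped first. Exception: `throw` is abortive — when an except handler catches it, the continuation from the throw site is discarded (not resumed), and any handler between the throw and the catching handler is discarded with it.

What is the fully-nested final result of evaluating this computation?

Step-by-step:
get @ H0 ⇒ 2
put(2) @ H0 ⇒ s:=2
H0 returns (4, 2)
H1 returns [(4, 2)]
H2 returns ([(4, 2)], ())
H3 returns ([(4, 2)], ())
H4 returns [([(4, 2)], ())]
= [([(4, 2)], ())]

Answer: [([(4, 2)], ())]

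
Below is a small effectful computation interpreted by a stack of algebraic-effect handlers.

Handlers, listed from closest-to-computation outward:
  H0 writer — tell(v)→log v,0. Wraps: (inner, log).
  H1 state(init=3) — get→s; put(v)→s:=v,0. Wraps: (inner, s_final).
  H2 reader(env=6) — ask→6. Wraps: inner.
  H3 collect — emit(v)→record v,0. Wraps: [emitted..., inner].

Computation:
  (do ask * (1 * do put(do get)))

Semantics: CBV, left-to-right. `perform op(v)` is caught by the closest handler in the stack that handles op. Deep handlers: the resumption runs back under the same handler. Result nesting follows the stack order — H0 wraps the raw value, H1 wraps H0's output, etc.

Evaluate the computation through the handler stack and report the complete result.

Answer: [((0, ()), 3)]

Step-by-step:
ask @ H2 ⇒ 6
get @ H1 ⇒ 3
put(3) @ H1 ⇒ s:=3
H0 returns (0, ())
H1 returns ((0, ()), 3)
H2 returns ((0, ()), 3)
H3 returns [((0, ()), 3)]
= [((0, ()), 3)]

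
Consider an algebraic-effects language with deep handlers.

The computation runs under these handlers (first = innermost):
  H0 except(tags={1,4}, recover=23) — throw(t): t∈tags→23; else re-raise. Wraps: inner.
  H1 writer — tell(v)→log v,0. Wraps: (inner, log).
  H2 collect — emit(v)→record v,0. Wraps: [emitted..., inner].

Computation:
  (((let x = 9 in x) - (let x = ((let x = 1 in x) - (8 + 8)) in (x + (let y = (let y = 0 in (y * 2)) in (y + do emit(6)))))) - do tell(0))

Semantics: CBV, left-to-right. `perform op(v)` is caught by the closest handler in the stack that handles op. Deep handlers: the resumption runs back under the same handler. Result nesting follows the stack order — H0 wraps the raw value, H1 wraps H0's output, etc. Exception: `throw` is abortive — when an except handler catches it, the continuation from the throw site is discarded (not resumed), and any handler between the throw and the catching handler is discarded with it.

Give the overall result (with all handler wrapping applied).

Answer: [6, (24, (0))]

Step-by-step:
emit(6) @ H2 ⇒ out+=6
tell(0) @ H1 ⇒ log+=0
H0 returns 24
H1 returns (24, (0))
H2 returns [6, (24, (0))]
= [6, (24, (0))]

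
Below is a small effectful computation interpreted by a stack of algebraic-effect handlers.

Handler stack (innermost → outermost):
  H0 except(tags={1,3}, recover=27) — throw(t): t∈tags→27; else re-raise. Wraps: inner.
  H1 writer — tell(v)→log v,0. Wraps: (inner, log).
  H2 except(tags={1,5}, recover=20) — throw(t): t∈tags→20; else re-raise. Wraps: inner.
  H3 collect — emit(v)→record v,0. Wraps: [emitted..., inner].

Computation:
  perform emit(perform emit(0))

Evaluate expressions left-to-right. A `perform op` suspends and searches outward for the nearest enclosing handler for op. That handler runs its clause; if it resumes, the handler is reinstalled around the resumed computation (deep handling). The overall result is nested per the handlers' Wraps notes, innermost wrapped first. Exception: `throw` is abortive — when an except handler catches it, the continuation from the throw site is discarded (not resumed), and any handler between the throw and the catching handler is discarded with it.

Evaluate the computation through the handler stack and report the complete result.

Step-by-step:
emit(0) @ H3 ⇒ out+=0
emit(0) @ H3 ⇒ out+=0
H0 returns 0
H1 returns (0, ())
H2 returns (0, ())
H3 returns [0, 0, (0, ())]
= [0, 0, (0, ())]

Answer: [0, 0, (0, ())]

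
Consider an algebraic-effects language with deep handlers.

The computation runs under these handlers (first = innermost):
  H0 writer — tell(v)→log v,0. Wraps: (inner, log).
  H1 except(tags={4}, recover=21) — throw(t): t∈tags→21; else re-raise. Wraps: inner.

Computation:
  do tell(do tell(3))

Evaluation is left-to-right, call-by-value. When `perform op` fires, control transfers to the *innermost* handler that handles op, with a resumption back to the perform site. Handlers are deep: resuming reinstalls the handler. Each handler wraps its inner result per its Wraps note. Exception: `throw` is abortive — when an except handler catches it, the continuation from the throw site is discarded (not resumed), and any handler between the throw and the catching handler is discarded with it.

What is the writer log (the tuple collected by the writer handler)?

Answer: (3, 0)

Evaluation trace:
tell(3) @ H0 ⇒ log+=3
tell(0) @ H0 ⇒ log+=0
H0 returns (0, (3, 0))
H1 returns (0, (3, 0))
= (0, (3, 0))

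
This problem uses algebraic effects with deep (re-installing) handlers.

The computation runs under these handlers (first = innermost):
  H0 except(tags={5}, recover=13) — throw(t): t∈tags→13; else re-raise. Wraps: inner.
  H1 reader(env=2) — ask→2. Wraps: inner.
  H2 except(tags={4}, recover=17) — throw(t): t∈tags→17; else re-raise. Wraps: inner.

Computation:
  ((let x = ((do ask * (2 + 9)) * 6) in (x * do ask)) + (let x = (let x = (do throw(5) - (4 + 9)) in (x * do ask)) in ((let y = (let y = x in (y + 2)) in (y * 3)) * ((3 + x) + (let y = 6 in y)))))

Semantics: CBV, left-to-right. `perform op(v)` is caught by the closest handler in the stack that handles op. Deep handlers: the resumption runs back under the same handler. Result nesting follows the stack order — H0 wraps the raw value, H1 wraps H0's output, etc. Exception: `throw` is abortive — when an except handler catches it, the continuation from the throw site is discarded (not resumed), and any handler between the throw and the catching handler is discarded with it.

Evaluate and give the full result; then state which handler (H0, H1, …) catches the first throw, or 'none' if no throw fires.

Answer: 13 ; first throw caught by: H0

Evaluation trace:
ask @ H1 ⇒ 2
ask @ H1 ⇒ 2
throw(5) @ H0 caught ⇒ 13
H1 returns 13
H2 returns 13
= 13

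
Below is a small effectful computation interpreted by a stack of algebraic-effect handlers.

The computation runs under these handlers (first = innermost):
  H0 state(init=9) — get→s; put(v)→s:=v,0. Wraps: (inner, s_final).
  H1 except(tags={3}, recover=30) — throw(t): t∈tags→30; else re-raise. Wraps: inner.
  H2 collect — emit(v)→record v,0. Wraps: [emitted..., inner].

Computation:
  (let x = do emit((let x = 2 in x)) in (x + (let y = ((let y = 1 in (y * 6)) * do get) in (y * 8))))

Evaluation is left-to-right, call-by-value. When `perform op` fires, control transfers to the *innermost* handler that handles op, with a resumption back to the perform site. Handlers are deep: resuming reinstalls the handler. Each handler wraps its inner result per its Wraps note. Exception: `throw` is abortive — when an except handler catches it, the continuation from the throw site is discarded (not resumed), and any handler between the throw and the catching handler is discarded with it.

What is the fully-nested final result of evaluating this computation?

Answer: [2, (432, 9)]

Step-by-step:
emit(2) @ H2 ⇒ out+=2
get @ H0 ⇒ 9
H0 returns (432, 9)
H1 returns (432, 9)
H2 returns [2, (432, 9)]
= [2, (432, 9)]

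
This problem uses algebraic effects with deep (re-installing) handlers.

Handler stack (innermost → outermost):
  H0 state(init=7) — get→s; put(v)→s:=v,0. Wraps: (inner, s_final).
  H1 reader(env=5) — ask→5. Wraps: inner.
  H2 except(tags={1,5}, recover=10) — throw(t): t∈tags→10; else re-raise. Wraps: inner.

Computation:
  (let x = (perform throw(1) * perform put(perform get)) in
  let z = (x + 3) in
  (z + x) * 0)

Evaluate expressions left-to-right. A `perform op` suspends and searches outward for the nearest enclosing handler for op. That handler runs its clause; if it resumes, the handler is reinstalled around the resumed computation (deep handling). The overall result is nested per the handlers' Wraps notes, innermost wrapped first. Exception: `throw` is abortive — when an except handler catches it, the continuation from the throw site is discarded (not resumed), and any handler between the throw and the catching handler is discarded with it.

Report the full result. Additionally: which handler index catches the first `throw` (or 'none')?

Working:
throw(1) @ H2 caught ⇒ 10
= 10

Answer: 10 ; first throw caught by: H2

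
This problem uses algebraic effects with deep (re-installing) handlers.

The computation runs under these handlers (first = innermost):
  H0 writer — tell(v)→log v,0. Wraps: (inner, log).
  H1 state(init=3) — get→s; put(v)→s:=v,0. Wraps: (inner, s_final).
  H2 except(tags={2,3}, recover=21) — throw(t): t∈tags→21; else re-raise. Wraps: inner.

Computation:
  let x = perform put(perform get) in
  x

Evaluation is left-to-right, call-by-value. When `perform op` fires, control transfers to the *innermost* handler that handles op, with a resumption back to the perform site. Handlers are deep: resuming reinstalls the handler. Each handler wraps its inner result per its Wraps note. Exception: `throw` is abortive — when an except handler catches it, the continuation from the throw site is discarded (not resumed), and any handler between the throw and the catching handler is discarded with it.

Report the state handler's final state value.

Answer: 3

Evaluation trace:
get @ H1 ⇒ 3
put(3) @ H1 ⇒ s:=3
H0 returns (0, ())
H1 returns ((0, ()), 3)
H2 returns ((0, ()), 3)
= ((0, ()), 3)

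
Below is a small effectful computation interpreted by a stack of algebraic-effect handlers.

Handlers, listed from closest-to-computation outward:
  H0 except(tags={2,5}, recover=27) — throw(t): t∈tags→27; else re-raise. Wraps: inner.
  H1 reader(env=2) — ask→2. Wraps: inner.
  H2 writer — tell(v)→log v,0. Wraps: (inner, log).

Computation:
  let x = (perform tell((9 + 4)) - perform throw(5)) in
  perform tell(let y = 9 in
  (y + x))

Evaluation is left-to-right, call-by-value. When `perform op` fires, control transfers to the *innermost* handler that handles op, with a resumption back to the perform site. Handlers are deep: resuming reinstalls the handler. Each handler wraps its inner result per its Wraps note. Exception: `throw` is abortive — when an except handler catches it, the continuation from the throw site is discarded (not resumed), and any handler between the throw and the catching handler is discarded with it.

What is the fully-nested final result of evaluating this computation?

Answer: (27, (13))

Step-by-step:
tell(13) @ H2 ⇒ log+=13
throw(5) @ H0 caught ⇒ 27
H1 returns 27
H2 returns (27, (13))
= (27, (13))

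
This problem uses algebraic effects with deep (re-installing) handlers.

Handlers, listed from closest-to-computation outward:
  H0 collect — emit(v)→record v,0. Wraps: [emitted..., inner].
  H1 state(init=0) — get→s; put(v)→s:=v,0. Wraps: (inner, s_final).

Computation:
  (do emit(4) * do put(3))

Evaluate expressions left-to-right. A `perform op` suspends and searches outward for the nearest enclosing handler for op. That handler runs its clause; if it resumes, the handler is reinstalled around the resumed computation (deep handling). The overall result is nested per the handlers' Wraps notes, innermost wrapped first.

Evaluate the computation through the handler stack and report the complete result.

Answer: ([4, 0], 3)

Working:
emit(4) @ H0 ⇒ out+=4
put(3) @ H1 ⇒ s:=3
H0 returns [4, 0]
H1 returns ([4, 0], 3)
= ([4, 0], 3)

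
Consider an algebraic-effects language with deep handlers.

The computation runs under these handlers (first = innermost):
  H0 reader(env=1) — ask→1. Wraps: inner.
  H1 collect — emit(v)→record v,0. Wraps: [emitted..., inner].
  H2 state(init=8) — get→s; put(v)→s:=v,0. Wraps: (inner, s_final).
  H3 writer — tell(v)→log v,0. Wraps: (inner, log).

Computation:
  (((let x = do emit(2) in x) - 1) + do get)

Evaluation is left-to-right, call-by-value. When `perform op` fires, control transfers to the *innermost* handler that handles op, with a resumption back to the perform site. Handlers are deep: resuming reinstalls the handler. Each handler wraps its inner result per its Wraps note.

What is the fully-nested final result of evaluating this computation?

Step-by-step:
emit(2) @ H1 ⇒ out+=2
get @ H2 ⇒ 8
H0 returns 7
H1 returns [2, 7]
H2 returns ([2, 7], 8)
H3 returns (([2, 7], 8), ())
= (([2, 7], 8), ())

Answer: (([2, 7], 8), ())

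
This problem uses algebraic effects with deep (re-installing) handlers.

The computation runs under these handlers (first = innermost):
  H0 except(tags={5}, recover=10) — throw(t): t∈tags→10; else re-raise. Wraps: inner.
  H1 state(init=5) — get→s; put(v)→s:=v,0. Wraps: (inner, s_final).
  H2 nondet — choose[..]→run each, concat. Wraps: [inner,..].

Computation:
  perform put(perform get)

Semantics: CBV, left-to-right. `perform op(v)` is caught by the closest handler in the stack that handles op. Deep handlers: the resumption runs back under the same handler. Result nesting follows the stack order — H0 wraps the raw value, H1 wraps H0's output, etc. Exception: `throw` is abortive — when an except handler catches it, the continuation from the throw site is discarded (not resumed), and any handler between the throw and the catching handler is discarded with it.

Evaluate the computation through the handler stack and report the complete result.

Step-by-step:
get @ H1 ⇒ 5
put(5) @ H1 ⇒ s:=5
H0 returns 0
H1 returns (0, 5)
H2 returns [(0, 5)]
= [(0, 5)]

Answer: [(0, 5)]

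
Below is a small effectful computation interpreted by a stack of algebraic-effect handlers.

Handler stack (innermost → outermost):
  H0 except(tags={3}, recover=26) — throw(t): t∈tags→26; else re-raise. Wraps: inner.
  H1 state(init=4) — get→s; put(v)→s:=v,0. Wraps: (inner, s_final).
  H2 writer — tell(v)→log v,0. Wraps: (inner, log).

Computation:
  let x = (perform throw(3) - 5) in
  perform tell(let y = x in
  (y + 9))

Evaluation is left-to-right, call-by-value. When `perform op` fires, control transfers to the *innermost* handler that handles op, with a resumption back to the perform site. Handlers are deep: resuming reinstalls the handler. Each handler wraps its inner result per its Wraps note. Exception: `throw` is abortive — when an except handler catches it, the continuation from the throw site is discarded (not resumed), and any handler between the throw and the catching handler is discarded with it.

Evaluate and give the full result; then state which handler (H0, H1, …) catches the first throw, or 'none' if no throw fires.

Answer: ((26, 4), ()) ; first throw caught by: H0

Evaluation trace:
throw(3) @ H0 caught ⇒ 26
H1 returns (26, 4)
H2 returns ((26, 4), ())
= ((26, 4), ())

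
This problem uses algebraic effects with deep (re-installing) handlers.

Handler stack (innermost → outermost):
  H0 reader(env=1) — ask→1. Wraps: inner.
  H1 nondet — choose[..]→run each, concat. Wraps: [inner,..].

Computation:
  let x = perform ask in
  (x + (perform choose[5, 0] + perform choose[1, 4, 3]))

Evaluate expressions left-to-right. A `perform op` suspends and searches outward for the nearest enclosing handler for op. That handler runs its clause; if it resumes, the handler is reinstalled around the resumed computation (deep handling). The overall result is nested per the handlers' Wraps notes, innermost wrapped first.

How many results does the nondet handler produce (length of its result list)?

Answer: 6

Step-by-step:
ask @ H0 ⇒ 1
choose[5, 0] @ H1
  branch[0] choose=5:
    choose[1, 4, 3] @ H1
      branch[0] choose=1:
        H0 returns 7
        H1 returns [7]
      branch[1] choose=4:
        H0 returns 10
        H1 returns [10]
      branch[2] choose=3:
        H0 returns 9
        H1 returns [9]
  branch[1] choose=0:
    choose[1, 4, 3] @ H1
      branch[0] choose=1:
        H0 returns 2
        H1 returns [2]
      branch[1] choose=4:
        H0 returns 5
        H1 returns [5]
      branch[2] choose=3:
        H0 returns 4
        H1 returns [4]
= [7, 10, 9, 2, 5, 4]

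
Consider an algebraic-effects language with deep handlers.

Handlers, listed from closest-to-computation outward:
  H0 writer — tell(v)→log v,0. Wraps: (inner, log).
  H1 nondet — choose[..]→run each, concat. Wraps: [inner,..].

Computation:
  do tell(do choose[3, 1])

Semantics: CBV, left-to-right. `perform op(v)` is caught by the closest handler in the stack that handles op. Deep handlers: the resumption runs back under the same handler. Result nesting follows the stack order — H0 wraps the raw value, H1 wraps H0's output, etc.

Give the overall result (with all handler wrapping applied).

Answer: [(0, (3)), (0, (1))]

Working:
choose[3, 1] @ H1
  branch[0] choose=3:
    tell(3) @ H0 ⇒ log+=3
    H0 returns (0, (3))
    H1 returns [(0, (3))]
  branch[1] choose=1:
    tell(1) @ H0 ⇒ log+=1
    H0 returns (0, (1))
    H1 returns [(0, (1))]
= [(0, (3)), (0, (1))]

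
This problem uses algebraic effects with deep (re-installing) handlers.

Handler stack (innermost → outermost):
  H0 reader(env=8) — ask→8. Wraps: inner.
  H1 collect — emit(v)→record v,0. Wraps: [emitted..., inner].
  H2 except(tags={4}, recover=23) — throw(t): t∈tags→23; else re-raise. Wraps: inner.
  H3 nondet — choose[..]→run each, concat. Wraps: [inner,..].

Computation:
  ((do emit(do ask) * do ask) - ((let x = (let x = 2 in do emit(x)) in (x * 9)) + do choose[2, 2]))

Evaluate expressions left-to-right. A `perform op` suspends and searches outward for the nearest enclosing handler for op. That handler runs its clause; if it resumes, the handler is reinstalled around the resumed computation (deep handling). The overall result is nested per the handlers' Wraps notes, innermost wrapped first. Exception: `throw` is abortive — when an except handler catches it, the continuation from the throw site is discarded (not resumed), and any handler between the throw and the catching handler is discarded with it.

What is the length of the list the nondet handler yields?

Working:
ask @ H0 ⇒ 8
emit(8) @ H1 ⇒ out+=8
ask @ H0 ⇒ 8
emit(2) @ H1 ⇒ out+=2
choose[2, 2] @ H3
  branch[0] choose=2:
    H0 returns -2
    H1 returns [8, 2, -2]
    H2 returns [8, 2, -2]
    H3 returns [[8, 2, -2]]
  branch[1] choose=2:
    H0 returns -2
    H1 returns [8, 2, -2]
    H2 returns [8, 2, -2]
    H3 returns [[8, 2, -2]]
= [[8, 2, -2], [8, 2, -2]]

Answer: 2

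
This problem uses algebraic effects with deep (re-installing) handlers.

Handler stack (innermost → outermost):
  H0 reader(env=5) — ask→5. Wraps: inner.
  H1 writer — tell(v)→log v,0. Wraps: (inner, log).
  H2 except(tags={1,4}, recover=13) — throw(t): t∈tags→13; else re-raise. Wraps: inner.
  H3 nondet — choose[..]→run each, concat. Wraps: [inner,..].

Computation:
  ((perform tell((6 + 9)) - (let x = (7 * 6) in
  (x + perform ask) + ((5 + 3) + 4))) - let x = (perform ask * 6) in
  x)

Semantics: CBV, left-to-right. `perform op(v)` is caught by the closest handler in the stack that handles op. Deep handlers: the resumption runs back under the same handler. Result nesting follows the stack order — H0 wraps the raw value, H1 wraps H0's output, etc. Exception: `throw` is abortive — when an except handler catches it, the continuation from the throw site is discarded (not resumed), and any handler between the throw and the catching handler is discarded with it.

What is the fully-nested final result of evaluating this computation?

Answer: [(-89, (15))]

Evaluation trace:
tell(15) @ H1 ⇒ log+=15
ask @ H0 ⇒ 5
ask @ H0 ⇒ 5
H0 returns -89
H1 returns (-89, (15))
H2 returns (-89, (15))
H3 returns [(-89, (15))]
= [(-89, (15))]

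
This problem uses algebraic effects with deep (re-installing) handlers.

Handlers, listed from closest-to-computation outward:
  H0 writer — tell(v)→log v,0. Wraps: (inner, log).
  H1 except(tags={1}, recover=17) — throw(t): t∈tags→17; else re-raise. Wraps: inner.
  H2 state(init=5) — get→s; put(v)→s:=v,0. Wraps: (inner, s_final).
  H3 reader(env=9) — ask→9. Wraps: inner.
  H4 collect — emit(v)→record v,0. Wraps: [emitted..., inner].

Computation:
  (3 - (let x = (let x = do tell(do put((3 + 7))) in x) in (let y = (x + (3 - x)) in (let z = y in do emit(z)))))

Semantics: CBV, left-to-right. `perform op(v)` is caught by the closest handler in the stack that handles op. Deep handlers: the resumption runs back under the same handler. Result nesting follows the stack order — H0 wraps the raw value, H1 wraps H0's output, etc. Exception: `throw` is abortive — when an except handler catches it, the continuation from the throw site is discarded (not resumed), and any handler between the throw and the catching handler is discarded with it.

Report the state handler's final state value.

Answer: 10

Evaluation trace:
put(10) @ H2 ⇒ s:=10
tell(0) @ H0 ⇒ log+=0
emit(3) @ H4 ⇒ out+=3
H0 returns (3, (0))
H1 returns (3, (0))
H2 returns ((3, (0)), 10)
H3 returns ((3, (0)), 10)
H4 returns [3, ((3, (0)), 10)]
= [3, ((3, (0)), 10)]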